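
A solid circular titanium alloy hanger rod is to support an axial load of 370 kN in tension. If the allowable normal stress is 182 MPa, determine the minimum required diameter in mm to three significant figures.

Required area A ≥ P/σ_allow = 370000/182 = 2033 mm².
For a solid circular section, d ≥ √(4A/π) = 50.88 mm.

50.9 mm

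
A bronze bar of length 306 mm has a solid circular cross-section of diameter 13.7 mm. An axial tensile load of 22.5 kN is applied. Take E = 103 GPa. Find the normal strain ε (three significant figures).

A = 147.4 mm².
σ = N/A = 152.6 MPa; ε = σ/E = 152.6/103000 = 1.482e-03.

0.00148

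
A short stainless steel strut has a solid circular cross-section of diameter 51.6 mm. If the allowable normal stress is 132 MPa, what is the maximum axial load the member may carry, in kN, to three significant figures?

A = 2091 mm².
P_max = σ_allow · A = 132 · 2091 = 276000 N = 276 kN.

276 kN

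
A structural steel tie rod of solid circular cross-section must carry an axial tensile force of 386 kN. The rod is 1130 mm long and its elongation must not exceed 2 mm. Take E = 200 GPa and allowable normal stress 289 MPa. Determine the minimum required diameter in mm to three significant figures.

41.2 mm

Required area A ≥ P/σ_allow = 386000/289 = 1336 mm².
For a solid circular section, d ≥ √(4A/π) = 41.24 mm.
Elongation limit: A ≥ PL/(Eδ_allow) = 386000·1130/(200000·2) = 1090 mm² ⇒ d ≥ 37.26 mm.
The stress limit governs.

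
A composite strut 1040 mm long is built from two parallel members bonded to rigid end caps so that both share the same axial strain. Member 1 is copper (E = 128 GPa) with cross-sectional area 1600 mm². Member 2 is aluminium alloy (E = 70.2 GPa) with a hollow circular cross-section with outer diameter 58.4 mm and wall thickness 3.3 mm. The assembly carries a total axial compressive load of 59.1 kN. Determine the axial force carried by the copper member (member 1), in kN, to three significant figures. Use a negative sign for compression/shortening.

-49.4 kN

A_2 = 571.2 mm².
Equal strain + equilibrium ⇒ each member carries load in proportion to AE: A₁E₁ = 204800000 N, A₂E₂ = 40100000 N, ΣAE = 244900000 N.
F₁ = P·A₁E₁/ΣAE = -59100·204800000/244900000 = -49420 N.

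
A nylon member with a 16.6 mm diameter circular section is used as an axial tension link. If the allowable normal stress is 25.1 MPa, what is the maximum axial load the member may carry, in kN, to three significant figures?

A = 216.4 mm².
P_max = σ_allow · A = 25.1 · 216.4 = 5432 N = 5.432 kN.

5.43 kN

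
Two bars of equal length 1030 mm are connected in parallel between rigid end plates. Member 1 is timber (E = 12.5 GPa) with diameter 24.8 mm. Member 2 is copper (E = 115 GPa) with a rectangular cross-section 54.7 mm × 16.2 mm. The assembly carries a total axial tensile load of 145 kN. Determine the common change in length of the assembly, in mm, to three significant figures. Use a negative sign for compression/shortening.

A_1 = 483.1 mm².
A_2 = 886.1 mm².
Equal strain + equilibrium ⇒ each member carries load in proportion to AE: A₁E₁ = 6038000 N, A₂E₂ = 101900000 N, ΣAE = 107900000 N.
δ = PL/ΣAE = 145000·1030/107900000 = 1.384 mm.

1.38 mm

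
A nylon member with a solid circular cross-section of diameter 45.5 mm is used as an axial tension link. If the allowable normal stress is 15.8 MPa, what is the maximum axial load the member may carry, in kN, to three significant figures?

25.7 kN

A = 1626 mm².
P_max = σ_allow · A = 15.8 · 1626 = 25690 N = 25.69 kN.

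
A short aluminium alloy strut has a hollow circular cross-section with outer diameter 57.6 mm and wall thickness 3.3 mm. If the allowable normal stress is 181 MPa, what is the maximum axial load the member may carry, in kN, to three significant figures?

A = 562.9 mm².
P_max = σ_allow · A = 181 · 562.9 = 101900 N = 101.9 kN.

102 kN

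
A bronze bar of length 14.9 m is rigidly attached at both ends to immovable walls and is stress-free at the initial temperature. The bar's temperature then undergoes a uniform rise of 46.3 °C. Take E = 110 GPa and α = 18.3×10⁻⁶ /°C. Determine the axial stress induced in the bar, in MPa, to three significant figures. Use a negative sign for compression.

-93.2 MPa

Free thermal expansion αLΔT = 18.3e-6 · 14900 · 46.3 = 12.62 mm.
The walls impose strain ε = −(12.62)/14900 = -8.4729e-04; σ = Eε = 110000 · -8.4729e-04 = -93.2 MPa.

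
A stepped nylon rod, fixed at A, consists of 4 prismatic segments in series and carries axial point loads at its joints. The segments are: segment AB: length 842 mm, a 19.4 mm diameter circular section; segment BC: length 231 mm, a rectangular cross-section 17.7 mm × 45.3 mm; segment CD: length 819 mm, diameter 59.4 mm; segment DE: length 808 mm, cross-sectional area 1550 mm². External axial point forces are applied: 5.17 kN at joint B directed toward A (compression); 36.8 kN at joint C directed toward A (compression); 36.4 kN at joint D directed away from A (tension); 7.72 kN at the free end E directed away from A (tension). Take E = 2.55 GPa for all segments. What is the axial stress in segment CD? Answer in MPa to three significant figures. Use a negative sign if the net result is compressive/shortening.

Internal axial forces (sectioning from the free end, tension +): N_DE = 7.72 kN, N_CD = 44.12 kN, N_BC = 7.32 kN, N_AB = 2.15 kN.
A_CD = 2771 mm².
σ_CD = N_CD/A_CD = 44120/2771 = 15.92 MPa.

15.9 MPa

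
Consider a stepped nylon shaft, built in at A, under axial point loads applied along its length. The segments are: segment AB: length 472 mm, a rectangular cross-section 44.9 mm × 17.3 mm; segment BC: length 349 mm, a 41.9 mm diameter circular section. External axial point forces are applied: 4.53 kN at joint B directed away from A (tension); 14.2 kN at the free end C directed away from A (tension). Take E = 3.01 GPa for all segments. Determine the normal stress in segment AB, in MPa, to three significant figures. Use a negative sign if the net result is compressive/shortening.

Internal axial forces (sectioning from the free end, tension +): N_BC = 14.2 kN, N_AB = 18.73 kN.
A_AB = 776.8 mm².
σ_AB = N_AB/A_AB = 18730/776.8 = 24.11 MPa.

24.1 MPa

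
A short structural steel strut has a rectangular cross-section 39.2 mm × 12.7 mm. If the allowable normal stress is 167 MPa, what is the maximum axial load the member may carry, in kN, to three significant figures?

A = 497.8 mm².
P_max = σ_allow · A = 167 · 497.8 = 83140 N = 83.14 kN.

83.1 kN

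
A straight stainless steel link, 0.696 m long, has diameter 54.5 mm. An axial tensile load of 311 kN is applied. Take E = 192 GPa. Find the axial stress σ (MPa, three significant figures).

A = 2333 mm².
σ = N/A = 311000/2333 = 133.3 MPa.

133 MPa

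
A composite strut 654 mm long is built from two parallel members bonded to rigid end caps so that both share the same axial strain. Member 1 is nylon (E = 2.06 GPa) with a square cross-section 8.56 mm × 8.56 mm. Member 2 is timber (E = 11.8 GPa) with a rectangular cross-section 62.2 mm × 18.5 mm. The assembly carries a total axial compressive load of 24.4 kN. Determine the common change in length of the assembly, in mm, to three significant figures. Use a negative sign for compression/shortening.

A_1 = 73.27 mm².
A_2 = 1151 mm².
Equal strain + equilibrium ⇒ each member carries load in proportion to AE: A₁E₁ = 150900 N, A₂E₂ = 13580000 N, ΣAE = 13730000 N.
δ = PL/ΣAE = -24400·654/13730000 = -1.162 mm.

-1.16 mm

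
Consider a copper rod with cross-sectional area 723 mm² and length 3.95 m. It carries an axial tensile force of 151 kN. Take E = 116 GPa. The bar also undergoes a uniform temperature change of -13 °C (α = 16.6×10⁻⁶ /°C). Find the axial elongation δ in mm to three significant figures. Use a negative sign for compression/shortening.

6.26 mm

δ_mech = NL/(AE) = 151000·3950/(723·116000) = 7.112 mm.
δ_thermal = αLΔT = 16.6e-6·3950·-13 = -0.8524 mm.
δ = δ_mech + δ_thermal = 6.259 mm.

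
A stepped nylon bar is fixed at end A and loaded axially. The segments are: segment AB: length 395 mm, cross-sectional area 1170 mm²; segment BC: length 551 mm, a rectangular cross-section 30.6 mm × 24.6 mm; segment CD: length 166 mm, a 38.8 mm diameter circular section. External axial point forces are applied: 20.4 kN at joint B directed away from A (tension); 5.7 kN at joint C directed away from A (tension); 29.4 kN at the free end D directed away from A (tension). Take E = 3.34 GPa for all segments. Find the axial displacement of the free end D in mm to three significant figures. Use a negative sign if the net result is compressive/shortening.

Internal axial forces (sectioning from the free end, tension +): N_CD = 29.4 kN, N_BC = 35.1 kN, N_AB = 55.5 kN.
A_BC = 752.8 mm².
A_CD = 1182 mm².
δ_AB = 55500·395/(1170·3340) = 5.61 mm
δ_BC = 35100·551/(752.8·3340) = 7.692 mm
δ_CD = 29400·166/(1182·3340) = 1.236 mm
δ = Σδ_i = 14.54 mm.

14.5 mm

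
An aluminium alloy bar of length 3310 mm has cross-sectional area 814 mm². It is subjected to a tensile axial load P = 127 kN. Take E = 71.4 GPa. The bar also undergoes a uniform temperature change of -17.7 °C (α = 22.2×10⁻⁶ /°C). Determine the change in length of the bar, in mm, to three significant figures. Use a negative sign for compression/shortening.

5.93 mm

δ_mech = NL/(AE) = 127000·3310/(814·71400) = 7.233 mm.
δ_thermal = αLΔT = 22.2e-6·3310·-17.7 = -1.301 mm.
δ = δ_mech + δ_thermal = 5.932 mm.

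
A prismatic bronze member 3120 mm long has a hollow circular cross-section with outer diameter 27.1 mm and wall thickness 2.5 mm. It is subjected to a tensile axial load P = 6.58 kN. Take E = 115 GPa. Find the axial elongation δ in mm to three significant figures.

A = 193.2 mm².
δ_mech = NL/(AE) = 6580·3120/(193.2·115000) = 0.924 mm.

0.924 mm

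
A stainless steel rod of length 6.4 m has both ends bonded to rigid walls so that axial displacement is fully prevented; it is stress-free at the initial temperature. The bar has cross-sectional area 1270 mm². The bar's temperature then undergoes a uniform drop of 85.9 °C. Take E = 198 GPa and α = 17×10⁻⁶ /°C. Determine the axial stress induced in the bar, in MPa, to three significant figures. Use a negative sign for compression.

Free thermal expansion αLΔT = 17e-6 · 6400 · -85.9 = -9.346 mm.
The walls impose strain ε = −(-9.346)/6400 = 1.4603e-03; σ = Eε = 198000 · 1.4603e-03 = 289.1 MPa.

289 MPa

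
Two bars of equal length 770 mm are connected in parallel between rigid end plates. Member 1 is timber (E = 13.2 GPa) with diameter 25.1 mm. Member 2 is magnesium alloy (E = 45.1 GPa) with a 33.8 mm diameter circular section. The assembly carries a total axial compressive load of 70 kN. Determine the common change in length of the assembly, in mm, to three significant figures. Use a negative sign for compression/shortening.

A_1 = 494.8 mm².
A_2 = 897.3 mm².
Equal strain + equilibrium ⇒ each member carries load in proportion to AE: A₁E₁ = 6531000 N, A₂E₂ = 40470000 N, ΣAE = 47000000 N.
δ = PL/ΣAE = -70000·770/47000000 = -1.147 mm.

-1.15 mm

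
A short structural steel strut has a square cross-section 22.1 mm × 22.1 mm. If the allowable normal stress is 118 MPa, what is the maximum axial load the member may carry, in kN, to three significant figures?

A = 488.4 mm².
P_max = σ_allow · A = 118 · 488.4 = 57630 N = 57.63 kN.

57.6 kN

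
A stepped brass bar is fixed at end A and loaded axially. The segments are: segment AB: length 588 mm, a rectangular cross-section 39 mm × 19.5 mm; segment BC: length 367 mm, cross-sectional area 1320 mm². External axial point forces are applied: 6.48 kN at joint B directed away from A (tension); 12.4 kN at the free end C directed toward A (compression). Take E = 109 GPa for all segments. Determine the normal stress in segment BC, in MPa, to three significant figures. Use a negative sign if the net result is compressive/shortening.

Internal axial forces (sectioning from the free end, tension +): N_BC = -12.4 kN, N_AB = -5.92 kN.
σ_BC = N_BC/A_BC = -12400/1320 = -9.394 MPa.

-9.39 MPa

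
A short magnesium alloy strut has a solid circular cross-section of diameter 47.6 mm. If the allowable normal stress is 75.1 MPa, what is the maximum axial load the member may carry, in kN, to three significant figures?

134 kN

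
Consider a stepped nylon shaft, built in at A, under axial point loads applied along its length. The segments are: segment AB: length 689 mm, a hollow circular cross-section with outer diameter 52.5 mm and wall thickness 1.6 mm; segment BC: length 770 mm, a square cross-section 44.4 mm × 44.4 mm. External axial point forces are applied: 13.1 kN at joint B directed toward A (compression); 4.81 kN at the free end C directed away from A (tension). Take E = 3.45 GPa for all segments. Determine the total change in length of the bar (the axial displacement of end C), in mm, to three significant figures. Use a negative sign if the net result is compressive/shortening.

-5.93 mm

Internal axial forces (sectioning from the free end, tension +): N_BC = 4.81 kN, N_AB = -8.29 kN.
A_AB = 255.9 mm².
A_BC = 1971 mm².
δ_AB = -8290·689/(255.9·3450) = -6.471 mm
δ_BC = 4810·770/(1971·3450) = 0.5446 mm
δ = Σδ_i = -5.926 mm.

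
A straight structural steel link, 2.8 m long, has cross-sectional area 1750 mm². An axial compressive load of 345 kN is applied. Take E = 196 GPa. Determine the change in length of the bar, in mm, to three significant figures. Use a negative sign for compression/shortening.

δ_mech = NL/(AE) = -345000·2800/(1750·196000) = -2.816 mm.

-2.82 mm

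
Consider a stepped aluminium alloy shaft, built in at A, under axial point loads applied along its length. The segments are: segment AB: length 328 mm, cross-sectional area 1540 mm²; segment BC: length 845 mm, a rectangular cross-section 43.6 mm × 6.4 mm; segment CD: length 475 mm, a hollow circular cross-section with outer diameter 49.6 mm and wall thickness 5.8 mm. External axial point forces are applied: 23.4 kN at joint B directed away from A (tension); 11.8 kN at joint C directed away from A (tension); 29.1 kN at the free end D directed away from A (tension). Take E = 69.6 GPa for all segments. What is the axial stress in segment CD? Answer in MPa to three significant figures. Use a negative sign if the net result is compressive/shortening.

36.5 MPa

Internal axial forces (sectioning from the free end, tension +): N_CD = 29.1 kN, N_BC = 40.9 kN, N_AB = 64.3 kN.
A_CD = 798.1 mm².
σ_CD = N_CD/A_CD = 29100/798.1 = 36.46 MPa.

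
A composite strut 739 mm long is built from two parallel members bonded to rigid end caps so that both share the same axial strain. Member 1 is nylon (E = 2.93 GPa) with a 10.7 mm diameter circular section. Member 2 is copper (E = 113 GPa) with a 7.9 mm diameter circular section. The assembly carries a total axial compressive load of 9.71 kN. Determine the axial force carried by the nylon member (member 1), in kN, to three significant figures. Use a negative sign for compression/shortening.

A_1 = 89.92 mm².
A_2 = 49.02 mm².
Equal strain + equilibrium ⇒ each member carries load in proportion to AE: A₁E₁ = 263500 N, A₂E₂ = 5539000 N, ΣAE = 5802000 N.
F₁ = P·A₁E₁/ΣAE = -9710·263500/5802000 = -440.9 N.

-0.441 kN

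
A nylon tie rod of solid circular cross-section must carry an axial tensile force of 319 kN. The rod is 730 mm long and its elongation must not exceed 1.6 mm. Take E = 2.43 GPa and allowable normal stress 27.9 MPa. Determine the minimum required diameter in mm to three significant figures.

Required area A ≥ P/σ_allow = 319000/27.9 = 11430 mm².
For a solid circular section, d ≥ √(4A/π) = 120.7 mm.
Elongation limit: A ≥ PL/(Eδ_allow) = 319000·730/(2430·1.6) = 59890 mm² ⇒ d ≥ 276.2 mm.
The elongation limit governs.

276 mm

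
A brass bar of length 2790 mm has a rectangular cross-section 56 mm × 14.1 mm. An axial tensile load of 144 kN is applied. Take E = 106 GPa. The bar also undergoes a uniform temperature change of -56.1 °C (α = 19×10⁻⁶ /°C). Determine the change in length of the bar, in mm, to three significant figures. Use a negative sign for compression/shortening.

A = 789.6 mm².
δ_mech = NL/(AE) = 144000·2790/(789.6·106000) = 4.8 mm.
δ_thermal = αLΔT = 19e-6·2790·-56.1 = -2.974 mm.
δ = δ_mech + δ_thermal = 1.826 mm.

1.83 mm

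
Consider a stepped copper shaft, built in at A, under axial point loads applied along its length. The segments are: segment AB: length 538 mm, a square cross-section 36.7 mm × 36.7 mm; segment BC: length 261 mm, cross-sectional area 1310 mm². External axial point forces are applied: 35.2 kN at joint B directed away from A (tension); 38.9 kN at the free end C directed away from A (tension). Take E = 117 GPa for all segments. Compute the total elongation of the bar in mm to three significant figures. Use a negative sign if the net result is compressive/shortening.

0.319 mm

Internal axial forces (sectioning from the free end, tension +): N_BC = 38.9 kN, N_AB = 74.1 kN.
A_AB = 1347 mm².
δ_AB = 74100·538/(1347·117000) = 0.253 mm
δ_BC = 38900·261/(1310·117000) = 0.06624 mm
δ = Σδ_i = 0.3192 mm.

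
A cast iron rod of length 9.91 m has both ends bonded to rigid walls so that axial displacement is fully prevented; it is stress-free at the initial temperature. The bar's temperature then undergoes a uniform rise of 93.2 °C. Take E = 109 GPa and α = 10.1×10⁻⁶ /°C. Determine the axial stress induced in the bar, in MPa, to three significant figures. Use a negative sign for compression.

Free thermal expansion αLΔT = 10.1e-6 · 9910 · 93.2 = 9.328 mm.
The walls impose strain ε = −(9.328)/9910 = -9.4132e-04; σ = Eε = 109000 · -9.4132e-04 = -102.6 MPa.

-103 MPa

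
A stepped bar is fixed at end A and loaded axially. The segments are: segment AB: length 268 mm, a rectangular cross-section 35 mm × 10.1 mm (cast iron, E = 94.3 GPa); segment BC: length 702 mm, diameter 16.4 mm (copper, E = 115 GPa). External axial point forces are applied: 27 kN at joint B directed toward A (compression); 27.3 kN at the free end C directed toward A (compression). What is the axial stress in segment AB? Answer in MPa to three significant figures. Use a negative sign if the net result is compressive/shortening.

Internal axial forces (sectioning from the free end, tension +): N_BC = -27.3 kN, N_AB = -54.3 kN.
A_AB = 353.5 mm².
σ_AB = N_AB/A_AB = -54300/353.5 = -153.6 MPa.

-154 MPa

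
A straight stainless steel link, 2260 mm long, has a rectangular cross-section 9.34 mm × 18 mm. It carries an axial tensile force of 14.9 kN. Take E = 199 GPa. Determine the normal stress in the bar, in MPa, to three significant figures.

A = 168.1 mm².
σ = N/A = 14900/168.1 = 88.63 MPa.

88.6 MPa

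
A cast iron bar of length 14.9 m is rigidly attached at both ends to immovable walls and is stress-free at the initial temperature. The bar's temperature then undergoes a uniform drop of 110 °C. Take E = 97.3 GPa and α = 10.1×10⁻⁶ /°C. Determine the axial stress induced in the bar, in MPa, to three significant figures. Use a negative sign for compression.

108 MPa

Free thermal expansion αLΔT = 10.1e-6 · 14900 · -110 = -16.55 mm.
The walls impose strain ε = −(-16.55)/14900 = 1.1110e-03; σ = Eε = 97300 · 1.1110e-03 = 108.1 MPa.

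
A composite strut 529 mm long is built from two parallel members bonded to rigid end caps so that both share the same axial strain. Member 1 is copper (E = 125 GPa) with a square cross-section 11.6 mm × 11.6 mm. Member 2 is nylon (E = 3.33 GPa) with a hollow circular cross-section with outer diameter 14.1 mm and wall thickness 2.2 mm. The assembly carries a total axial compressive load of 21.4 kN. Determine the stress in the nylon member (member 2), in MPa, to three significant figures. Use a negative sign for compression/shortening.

A_1 = 134.6 mm².
A_2 = 82.25 mm².
Equal strain + equilibrium ⇒ each member carries load in proportion to AE: A₁E₁ = 16820000 N, A₂E₂ = 273900 N, ΣAE = 17090000 N.
σ₂ = P·E₂/ΣAE = -21400·3330/17090000 = -4.169 MPa.

-4.17 MPa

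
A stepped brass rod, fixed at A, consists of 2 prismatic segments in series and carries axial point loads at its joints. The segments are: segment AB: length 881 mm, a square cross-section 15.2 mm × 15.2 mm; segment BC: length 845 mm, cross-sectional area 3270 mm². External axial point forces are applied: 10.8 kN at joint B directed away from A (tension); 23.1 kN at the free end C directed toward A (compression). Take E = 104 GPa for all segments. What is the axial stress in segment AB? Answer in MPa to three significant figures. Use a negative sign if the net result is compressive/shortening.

-53.2 MPa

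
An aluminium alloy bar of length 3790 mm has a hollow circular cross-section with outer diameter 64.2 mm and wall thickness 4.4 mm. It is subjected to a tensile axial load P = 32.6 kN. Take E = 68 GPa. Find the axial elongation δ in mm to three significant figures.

2.20 mm

A = 826.6 mm².
δ_mech = NL/(AE) = 32600·3790/(826.6·68000) = 2.198 mm.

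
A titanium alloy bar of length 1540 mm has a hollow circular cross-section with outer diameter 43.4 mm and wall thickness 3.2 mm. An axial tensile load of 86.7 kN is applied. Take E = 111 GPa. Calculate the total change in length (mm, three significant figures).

2.98 mm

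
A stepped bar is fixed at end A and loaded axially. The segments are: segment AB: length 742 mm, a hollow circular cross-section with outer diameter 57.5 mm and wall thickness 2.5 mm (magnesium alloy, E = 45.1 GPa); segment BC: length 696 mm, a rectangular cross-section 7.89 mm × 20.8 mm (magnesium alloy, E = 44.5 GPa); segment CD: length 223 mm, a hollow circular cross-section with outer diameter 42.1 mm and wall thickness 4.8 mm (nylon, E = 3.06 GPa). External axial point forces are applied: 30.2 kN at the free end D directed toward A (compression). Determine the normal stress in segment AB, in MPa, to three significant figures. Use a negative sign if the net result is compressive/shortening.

Internal axial forces (sectioning from the free end, tension +): N_CD = -30.2 kN, N_BC = -30.2 kN, N_AB = -30.2 kN.
A_AB = 432 mm².
σ_AB = N_AB/A_AB = -30200/432 = -69.91 MPa.

-69.9 MPa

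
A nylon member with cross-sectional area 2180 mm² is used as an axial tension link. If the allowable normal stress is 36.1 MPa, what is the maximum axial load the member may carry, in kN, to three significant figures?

78.7 kN

P_max = σ_allow · A = 36.1 · 2180 = 78700 N = 78.7 kN.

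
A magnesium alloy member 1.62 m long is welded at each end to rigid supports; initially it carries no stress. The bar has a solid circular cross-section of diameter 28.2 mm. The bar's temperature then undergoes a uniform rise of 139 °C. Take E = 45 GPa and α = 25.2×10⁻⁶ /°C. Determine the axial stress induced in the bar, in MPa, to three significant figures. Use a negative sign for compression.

-158 MPa

Free thermal expansion αLΔT = 25.2e-6 · 1620 · 139 = 5.675 mm.
The walls impose strain ε = −(5.675)/1620 = -3.5028e-03; σ = Eε = 45000 · -3.5028e-03 = -157.6 MPa.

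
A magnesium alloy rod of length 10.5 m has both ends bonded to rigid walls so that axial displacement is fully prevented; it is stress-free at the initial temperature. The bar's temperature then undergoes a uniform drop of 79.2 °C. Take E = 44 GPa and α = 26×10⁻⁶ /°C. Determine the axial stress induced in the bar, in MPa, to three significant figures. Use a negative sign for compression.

90.6 MPa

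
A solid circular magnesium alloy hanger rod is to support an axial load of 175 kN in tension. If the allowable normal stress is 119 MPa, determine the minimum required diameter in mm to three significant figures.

43.3 mm

Required area A ≥ P/σ_allow = 175000/119 = 1471 mm².
For a solid circular section, d ≥ √(4A/π) = 43.27 mm.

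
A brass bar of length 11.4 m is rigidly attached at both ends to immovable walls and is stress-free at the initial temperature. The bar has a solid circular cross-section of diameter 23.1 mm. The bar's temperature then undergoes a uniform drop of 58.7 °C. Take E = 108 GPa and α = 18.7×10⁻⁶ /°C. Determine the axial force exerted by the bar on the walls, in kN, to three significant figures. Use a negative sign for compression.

49.7 kN

Free thermal expansion αLΔT = 18.7e-6 · 11400 · -58.7 = -12.51 mm.
The walls impose strain ε = −(-12.51)/11400 = 1.0977e-03; σ = Eε = 108000 · 1.0977e-03 = 118.6 MPa.
Wall reaction R = σ·A = 118.6·419.1 = 49680 N = 49.68 kN.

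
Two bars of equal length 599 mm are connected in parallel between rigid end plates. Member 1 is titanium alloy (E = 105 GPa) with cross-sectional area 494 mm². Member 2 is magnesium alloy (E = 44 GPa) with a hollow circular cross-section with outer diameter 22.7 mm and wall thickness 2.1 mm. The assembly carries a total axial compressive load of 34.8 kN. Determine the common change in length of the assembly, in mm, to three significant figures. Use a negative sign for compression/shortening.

A_2 = 135.9 mm².
Equal strain + equilibrium ⇒ each member carries load in proportion to AE: A₁E₁ = 51870000 N, A₂E₂ = 5980000 N, ΣAE = 57850000 N.
δ = PL/ΣAE = -34800·599/57850000 = -0.3603 mm.

-0.360 mm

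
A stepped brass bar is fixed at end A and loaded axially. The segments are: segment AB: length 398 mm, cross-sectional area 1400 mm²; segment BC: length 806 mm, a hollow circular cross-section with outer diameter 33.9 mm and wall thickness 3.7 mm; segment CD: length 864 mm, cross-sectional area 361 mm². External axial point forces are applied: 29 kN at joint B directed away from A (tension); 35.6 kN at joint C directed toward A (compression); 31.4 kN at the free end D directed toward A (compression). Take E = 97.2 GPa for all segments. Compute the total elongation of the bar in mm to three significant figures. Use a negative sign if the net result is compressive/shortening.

-2.47 mm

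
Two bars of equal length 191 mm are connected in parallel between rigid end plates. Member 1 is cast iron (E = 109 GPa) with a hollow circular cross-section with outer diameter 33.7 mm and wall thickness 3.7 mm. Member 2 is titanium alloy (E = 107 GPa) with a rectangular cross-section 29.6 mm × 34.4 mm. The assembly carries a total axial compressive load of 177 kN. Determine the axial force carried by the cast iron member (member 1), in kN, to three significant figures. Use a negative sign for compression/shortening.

A_1 = 348.7 mm².
A_2 = 1018 mm².
Equal strain + equilibrium ⇒ each member carries load in proportion to AE: A₁E₁ = 38010000 N, A₂E₂ = 109000000 N, ΣAE = 147000000 N.
F₁ = P·A₁E₁/ΣAE = -177000·38010000/147000000 = -45780 N.

-45.8 kN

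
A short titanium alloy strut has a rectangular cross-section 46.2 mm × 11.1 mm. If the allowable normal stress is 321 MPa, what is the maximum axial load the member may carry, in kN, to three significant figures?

165 kN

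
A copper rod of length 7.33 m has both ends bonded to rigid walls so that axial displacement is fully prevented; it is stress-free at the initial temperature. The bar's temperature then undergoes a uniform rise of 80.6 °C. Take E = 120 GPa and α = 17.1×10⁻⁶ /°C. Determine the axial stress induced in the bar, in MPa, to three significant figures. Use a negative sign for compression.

-165 MPa

Free thermal expansion αLΔT = 17.1e-6 · 7330 · 80.6 = 10.1 mm.
The walls impose strain ε = −(10.1)/7330 = -1.3783e-03; σ = Eε = 120000 · -1.3783e-03 = -165.4 MPa.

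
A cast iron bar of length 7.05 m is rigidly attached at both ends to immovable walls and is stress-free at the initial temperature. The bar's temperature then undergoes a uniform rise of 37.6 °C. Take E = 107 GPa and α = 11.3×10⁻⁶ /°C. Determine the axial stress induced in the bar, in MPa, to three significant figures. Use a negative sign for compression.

Free thermal expansion αLΔT = 11.3e-6 · 7050 · 37.6 = 2.995 mm.
The walls impose strain ε = −(2.995)/7050 = -4.2488e-04; σ = Eε = 107000 · -4.2488e-04 = -45.46 MPa.

-45.5 MPa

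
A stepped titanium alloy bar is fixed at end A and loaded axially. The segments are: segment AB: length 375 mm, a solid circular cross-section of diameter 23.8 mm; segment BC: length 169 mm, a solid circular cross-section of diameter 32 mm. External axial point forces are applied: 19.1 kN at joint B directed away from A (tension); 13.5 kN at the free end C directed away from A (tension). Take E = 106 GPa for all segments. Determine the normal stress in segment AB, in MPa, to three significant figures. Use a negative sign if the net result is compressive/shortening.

73.3 MPa

Internal axial forces (sectioning from the free end, tension +): N_BC = 13.5 kN, N_AB = 32.6 kN.
A_AB = 444.9 mm².
σ_AB = N_AB/A_AB = 32600/444.9 = 73.28 MPa.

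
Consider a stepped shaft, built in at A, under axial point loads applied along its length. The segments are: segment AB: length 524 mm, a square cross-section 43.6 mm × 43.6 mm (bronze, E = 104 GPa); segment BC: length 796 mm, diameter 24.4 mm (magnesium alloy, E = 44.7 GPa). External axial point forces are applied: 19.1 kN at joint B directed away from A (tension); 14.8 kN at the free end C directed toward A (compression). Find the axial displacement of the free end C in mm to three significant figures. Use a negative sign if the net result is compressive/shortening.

-0.552 mm

Internal axial forces (sectioning from the free end, tension +): N_BC = -14.8 kN, N_AB = 4.3 kN.
A_AB = 1901 mm².
A_BC = 467.6 mm².
δ_AB = 4300·524/(1901·104000) = 0.0114 mm
δ_BC = -14800·796/(467.6·44700) = -0.5636 mm
δ = Σδ_i = -0.5522 mm.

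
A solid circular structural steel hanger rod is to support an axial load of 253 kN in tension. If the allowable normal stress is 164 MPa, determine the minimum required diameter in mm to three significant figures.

Required area A ≥ P/σ_allow = 253000/164 = 1543 mm².
For a solid circular section, d ≥ √(4A/π) = 44.32 mm.

44.3 mm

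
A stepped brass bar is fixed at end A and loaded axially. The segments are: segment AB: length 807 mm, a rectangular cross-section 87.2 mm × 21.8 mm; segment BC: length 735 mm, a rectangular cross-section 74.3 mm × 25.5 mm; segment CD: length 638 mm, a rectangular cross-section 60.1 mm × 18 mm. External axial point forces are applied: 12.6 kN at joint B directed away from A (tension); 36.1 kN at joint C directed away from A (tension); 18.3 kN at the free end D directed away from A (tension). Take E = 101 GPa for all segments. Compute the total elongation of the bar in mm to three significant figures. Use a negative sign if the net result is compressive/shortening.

Internal axial forces (sectioning from the free end, tension +): N_CD = 18.3 kN, N_BC = 54.4 kN, N_AB = 67 kN.
A_AB = 1901 mm².
A_BC = 1895 mm².
A_CD = 1082 mm².
δ_AB = 67000·807/(1901·101000) = 0.2816 mm
δ_BC = 54400·735/(1895·101000) = 0.2089 mm
δ_CD = 18300·638/(1082·101000) = 0.1069 mm
δ = Σδ_i = 0.5974 mm.

0.597 mm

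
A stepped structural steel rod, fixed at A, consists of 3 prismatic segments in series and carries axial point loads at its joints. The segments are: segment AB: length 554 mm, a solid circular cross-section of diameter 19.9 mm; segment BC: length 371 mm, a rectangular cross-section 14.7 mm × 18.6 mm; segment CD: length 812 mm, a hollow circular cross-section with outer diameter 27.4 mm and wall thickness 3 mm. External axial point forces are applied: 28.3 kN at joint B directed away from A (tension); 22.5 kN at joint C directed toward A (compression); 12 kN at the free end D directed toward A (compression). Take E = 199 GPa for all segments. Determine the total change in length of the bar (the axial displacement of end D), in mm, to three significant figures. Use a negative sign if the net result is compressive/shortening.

-0.504 mm

Internal axial forces (sectioning from the free end, tension +): N_CD = -12 kN, N_BC = -34.5 kN, N_AB = -6.2 kN.
A_AB = 311 mm².
A_BC = 273.4 mm².
A_CD = 230 mm².
δ_AB = -6200·554/(311·199000) = -0.05549 mm
δ_BC = -34500·371/(273.4·199000) = -0.2352 mm
δ_CD = -12000·812/(230·199000) = -0.2129 mm
δ = Σδ_i = -0.5037 mm.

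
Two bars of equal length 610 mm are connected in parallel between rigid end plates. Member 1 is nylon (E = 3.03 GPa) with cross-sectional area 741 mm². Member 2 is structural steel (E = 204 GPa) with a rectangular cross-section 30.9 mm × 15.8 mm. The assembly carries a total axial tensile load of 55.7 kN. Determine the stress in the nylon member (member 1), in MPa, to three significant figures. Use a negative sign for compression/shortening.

A_2 = 488.2 mm².
Equal strain + equilibrium ⇒ each member carries load in proportion to AE: A₁E₁ = 2245000 N, A₂E₂ = 99600000 N, ΣAE = 101800000 N.
σ₁ = P·E₁/ΣAE = 55700·3030/101800000 = 1.657 MPa.

1.66 MPa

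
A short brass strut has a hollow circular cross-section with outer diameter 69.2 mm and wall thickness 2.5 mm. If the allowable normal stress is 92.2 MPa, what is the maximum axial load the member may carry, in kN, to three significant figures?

48.3 kN

A = 523.9 mm².
P_max = σ_allow · A = 92.2 · 523.9 = 48300 N = 48.3 kN.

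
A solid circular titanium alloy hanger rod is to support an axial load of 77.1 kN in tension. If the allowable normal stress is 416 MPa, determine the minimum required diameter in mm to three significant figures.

Required area A ≥ P/σ_allow = 77100/416 = 185.3 mm².
For a solid circular section, d ≥ √(4A/π) = 15.36 mm.

15.4 mm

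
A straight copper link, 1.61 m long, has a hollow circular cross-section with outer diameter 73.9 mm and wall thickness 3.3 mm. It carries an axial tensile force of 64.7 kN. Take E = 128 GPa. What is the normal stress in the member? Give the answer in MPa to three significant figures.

88.4 MPa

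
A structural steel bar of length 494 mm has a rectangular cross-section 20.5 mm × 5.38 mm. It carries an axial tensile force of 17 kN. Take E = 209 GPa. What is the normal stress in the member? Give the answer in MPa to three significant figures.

A = 110.3 mm².
σ = N/A = 17000/110.3 = 154.1 MPa.

154 MPa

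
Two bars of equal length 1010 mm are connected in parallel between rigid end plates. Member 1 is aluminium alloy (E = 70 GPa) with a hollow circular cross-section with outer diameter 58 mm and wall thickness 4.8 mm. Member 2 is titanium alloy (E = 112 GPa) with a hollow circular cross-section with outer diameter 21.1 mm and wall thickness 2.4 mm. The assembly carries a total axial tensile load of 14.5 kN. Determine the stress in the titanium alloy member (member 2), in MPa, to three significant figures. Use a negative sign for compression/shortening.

A_1 = 802.2 mm².
A_2 = 141 mm².
Equal strain + equilibrium ⇒ each member carries load in proportion to AE: A₁E₁ = 56160000 N, A₂E₂ = 15790000 N, ΣAE = 71950000 N.
σ₂ = P·E₂/ΣAE = 14500·112000/71950000 = 22.57 MPa.

22.6 MPa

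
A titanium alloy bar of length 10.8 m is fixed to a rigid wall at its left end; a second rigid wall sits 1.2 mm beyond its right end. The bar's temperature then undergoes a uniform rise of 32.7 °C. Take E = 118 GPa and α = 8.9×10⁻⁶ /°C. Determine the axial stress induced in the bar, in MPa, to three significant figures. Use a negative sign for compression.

-21.2 MPa

Free thermal expansion αLΔT = 8.9e-6 · 10800 · 32.7 = 3.143 mm.
The walls engage after the gap closes; constrained expansion = 3.143 − 1.2 = 1.943 mm.
The walls impose strain ε = −(1.943)/10800 = -1.7992e-04; σ = Eε = 118000 · -1.7992e-04 = -21.23 MPa.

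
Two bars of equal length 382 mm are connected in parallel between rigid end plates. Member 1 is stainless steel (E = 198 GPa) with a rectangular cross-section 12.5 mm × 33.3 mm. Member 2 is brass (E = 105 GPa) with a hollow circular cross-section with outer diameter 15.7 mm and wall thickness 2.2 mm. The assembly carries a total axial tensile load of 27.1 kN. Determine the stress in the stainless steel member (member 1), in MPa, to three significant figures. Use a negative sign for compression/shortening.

A_1 = 416.2 mm².
A_2 = 93.31 mm².
Equal strain + equilibrium ⇒ each member carries load in proportion to AE: A₁E₁ = 82420000 N, A₂E₂ = 9797000 N, ΣAE = 92210000 N.
σ₁ = P·E₁/ΣAE = 27100·198000/92210000 = 58.19 MPa.

58.2 MPa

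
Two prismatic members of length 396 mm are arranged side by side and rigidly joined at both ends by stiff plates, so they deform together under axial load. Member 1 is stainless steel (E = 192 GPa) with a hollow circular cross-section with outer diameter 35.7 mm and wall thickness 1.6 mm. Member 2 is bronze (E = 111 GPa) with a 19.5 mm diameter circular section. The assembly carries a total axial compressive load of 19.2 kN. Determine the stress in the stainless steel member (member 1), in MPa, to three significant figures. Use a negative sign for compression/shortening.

A_1 = 171.4 mm².
A_2 = 298.6 mm².
Equal strain + equilibrium ⇒ each member carries load in proportion to AE: A₁E₁ = 32910000 N, A₂E₂ = 33150000 N, ΣAE = 66060000 N.
σ₁ = P·E₁/ΣAE = -19200·192000/66060000 = -55.8 MPa.

-55.8 MPa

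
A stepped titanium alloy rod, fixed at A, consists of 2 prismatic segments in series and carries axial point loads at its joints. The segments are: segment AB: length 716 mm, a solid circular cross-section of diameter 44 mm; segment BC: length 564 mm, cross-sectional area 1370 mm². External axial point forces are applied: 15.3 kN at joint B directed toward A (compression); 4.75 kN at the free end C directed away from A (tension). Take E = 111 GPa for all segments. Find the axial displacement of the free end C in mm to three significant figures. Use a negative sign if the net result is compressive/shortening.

Internal axial forces (sectioning from the free end, tension +): N_BC = 4.75 kN, N_AB = -10.55 kN.
A_AB = 1521 mm².
δ_AB = -10550·716/(1521·111000) = -0.04476 mm
δ_BC = 4750·564/(1370·111000) = 0.01762 mm
δ = Σδ_i = -0.02714 mm.

-0.0271 mm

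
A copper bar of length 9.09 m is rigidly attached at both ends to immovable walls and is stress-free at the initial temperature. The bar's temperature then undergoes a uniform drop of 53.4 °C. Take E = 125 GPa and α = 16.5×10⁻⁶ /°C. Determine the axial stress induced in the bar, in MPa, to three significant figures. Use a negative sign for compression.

110 MPa

Free thermal expansion αLΔT = 16.5e-6 · 9090 · -53.4 = -8.009 mm.
The walls impose strain ε = −(-8.009)/9090 = 8.8110e-04; σ = Eε = 125000 · 8.8110e-04 = 110.1 MPa.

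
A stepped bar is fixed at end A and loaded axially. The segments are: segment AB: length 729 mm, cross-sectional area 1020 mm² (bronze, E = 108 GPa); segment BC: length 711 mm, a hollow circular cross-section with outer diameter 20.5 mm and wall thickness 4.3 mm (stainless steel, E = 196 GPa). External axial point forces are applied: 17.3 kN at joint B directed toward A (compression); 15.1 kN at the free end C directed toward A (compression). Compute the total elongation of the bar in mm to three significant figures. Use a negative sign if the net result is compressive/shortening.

-0.465 mm

Internal axial forces (sectioning from the free end, tension +): N_BC = -15.1 kN, N_AB = -32.4 kN.
A_BC = 218.8 mm².
δ_AB = -32400·729/(1020·108000) = -0.2144 mm
δ_BC = -15100·711/(218.8·196000) = -0.2503 mm
δ = Σδ_i = -0.4647 mm.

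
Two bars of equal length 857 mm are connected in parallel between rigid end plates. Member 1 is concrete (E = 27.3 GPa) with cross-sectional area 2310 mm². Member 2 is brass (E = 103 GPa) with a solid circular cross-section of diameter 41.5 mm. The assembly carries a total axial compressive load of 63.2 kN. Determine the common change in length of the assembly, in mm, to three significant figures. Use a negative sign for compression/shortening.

A_2 = 1353 mm².
Equal strain + equilibrium ⇒ each member carries load in proportion to AE: A₁E₁ = 63060000 N, A₂E₂ = 139300000 N, ΣAE = 202400000 N.
δ = PL/ΣAE = -63200·857/202400000 = -0.2676 mm.

-0.268 mm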